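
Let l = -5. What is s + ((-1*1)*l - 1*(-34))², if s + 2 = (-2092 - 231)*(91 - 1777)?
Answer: 3918097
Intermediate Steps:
s = 3916576 (s = -2 + (-2092 - 231)*(91 - 1777) = -2 - 2323*(-1686) = -2 + 3916578 = 3916576)
s + ((-1*1)*l - 1*(-34))² = 3916576 + (-1*1*(-5) - 1*(-34))² = 3916576 + (-1*(-5) + 34)² = 3916576 + (5 + 34)² = 3916576 + 39² = 3916576 + 1521 = 3918097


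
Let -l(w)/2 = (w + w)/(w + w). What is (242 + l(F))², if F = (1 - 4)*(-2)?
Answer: 57600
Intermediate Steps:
F = 6 (F = -3*(-2) = 6)
l(w) = -2 (l(w) = -2*(w + w)/(w + w) = -2*2*w/(2*w) = -2*2*w*1/(2*w) = -2*1 = -2)
(242 + l(F))² = (242 - 2)² = 240² = 57600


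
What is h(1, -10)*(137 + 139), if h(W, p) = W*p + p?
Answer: -5520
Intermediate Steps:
h(W, p) = p + W*p
h(1, -10)*(137 + 139) = (-10*(1 + 1))*(137 + 139) = -10*2*276 = -20*276 = -5520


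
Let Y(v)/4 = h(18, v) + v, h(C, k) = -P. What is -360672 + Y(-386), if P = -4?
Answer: -362200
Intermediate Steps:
h(C, k) = 4 (h(C, k) = -1*(-4) = 4)
Y(v) = 16 + 4*v (Y(v) = 4*(4 + v) = 16 + 4*v)
-360672 + Y(-386) = -360672 + (16 + 4*(-386)) = -360672 + (16 - 1544) = -360672 - 1528 = -362200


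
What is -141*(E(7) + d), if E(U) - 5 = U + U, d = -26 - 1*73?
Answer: 11280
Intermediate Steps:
d = -99 (d = -26 - 73 = -99)
E(U) = 5 + 2*U (E(U) = 5 + (U + U) = 5 + 2*U)
-141*(E(7) + d) = -141*((5 + 2*7) - 99) = -141*((5 + 14) - 99) = -141*(19 - 99) = -141*(-80) = 11280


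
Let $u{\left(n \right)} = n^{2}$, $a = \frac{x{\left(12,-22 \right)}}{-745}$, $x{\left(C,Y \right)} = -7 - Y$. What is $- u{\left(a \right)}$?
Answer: $- \frac{9}{22201} \approx -0.00040539$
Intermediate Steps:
$a = - \frac{3}{149}$ ($a = \frac{-7 - -22}{-745} = \left(-7 + 22\right) \left(- \frac{1}{745}\right) = 15 \left(- \frac{1}{745}\right) = - \frac{3}{149} \approx -0.020134$)
$- u{\left(a \right)} = - \left(- \frac{3}{149}\right)^{2} = \left(-1\right) \frac{9}{22201} = - \frac{9}{22201}$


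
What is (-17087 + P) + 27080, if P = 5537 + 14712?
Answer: 30242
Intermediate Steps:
P = 20249
(-17087 + P) + 27080 = (-17087 + 20249) + 27080 = 3162 + 27080 = 30242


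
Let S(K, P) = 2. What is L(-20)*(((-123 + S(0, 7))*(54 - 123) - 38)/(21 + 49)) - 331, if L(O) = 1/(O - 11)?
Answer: -726581/2170 ≈ -334.83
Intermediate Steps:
L(O) = 1/(-11 + O)
L(-20)*(((-123 + S(0, 7))*(54 - 123) - 38)/(21 + 49)) - 331 = (((-123 + 2)*(54 - 123) - 38)/(21 + 49))/(-11 - 20) - 331 = ((-121*(-69) - 38)/70)/(-31) - 331 = -(8349 - 38)/(31*70) - 331 = -8311/(31*70) - 331 = -1/31*8311/70 - 331 = -8311/2170 - 331 = -726581/2170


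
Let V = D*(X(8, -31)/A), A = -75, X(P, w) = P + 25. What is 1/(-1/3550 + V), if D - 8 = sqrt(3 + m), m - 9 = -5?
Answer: -44364350/139096101 + 5545100*sqrt(7)/139096101 ≈ -0.21347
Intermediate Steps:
X(P, w) = 25 + P
m = 4 (m = 9 - 5 = 4)
D = 8 + sqrt(7) (D = 8 + sqrt(3 + 4) = 8 + sqrt(7) ≈ 10.646)
V = -88/25 - 11*sqrt(7)/25 (V = (8 + sqrt(7))*((25 + 8)/(-75)) = (8 + sqrt(7))*(33*(-1/75)) = (8 + sqrt(7))*(-11/25) = -88/25 - 11*sqrt(7)/25 ≈ -4.6841)
1/(-1/3550 + V) = 1/(-1/3550 + (-88/25 - 11*sqrt(7)/25)) = 1/(-12497/3550 - 11*sqrt(7)/25)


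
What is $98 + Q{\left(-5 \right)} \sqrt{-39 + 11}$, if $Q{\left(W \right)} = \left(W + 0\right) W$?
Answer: $98 + 50 i \sqrt{7} \approx 98.0 + 132.29 i$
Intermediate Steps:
$Q{\left(W \right)} = W^{2}$ ($Q{\left(W \right)} = W W = W^{2}$)
$98 + Q{\left(-5 \right)} \sqrt{-39 + 11} = 98 + \left(-5\right)^{2} \sqrt{-39 + 11} = 98 + 25 \sqrt{-28} = 98 + 25 \cdot 2 i \sqrt{7} = 98 + 50 i \sqrt{7}$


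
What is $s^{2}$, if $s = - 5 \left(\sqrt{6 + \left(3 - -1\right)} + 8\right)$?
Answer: $1850 + 400 \sqrt{10} \approx 3114.9$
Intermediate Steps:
$s = -40 - 5 \sqrt{10}$ ($s = - 5 \left(\sqrt{6 + \left(3 + 1\right)} + 8\right) = - 5 \left(\sqrt{6 + 4} + 8\right) = - 5 \left(\sqrt{10} + 8\right) = - 5 \left(8 + \sqrt{10}\right) = -40 - 5 \sqrt{10} \approx -55.811$)
$s^{2} = \left(-40 - 5 \sqrt{10}\right)^{2}$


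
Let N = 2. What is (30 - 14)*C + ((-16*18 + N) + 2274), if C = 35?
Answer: 2548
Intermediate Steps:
(30 - 14)*C + ((-16*18 + N) + 2274) = (30 - 14)*35 + ((-16*18 + 2) + 2274) = 16*35 + ((-288 + 2) + 2274) = 560 + (-286 + 2274) = 560 + 1988 = 2548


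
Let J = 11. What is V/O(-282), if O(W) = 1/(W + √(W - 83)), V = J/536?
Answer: -1551/268 + 11*I*√365/536 ≈ -5.7873 + 0.39208*I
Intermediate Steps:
V = 11/536 ≈ 0.020522
O(W) = 1/(W + √(-83 + W))
V/O(-282) = 11/(536*(1/(-282 + √(-83 - 282)))) = 11/(536*(1/(-282 + √(-365)))) = 11/(536*(1/(-282 + I*√365))) = 11*(-282 + I*√365)/536 = -1551/268 + 11*I*√365/536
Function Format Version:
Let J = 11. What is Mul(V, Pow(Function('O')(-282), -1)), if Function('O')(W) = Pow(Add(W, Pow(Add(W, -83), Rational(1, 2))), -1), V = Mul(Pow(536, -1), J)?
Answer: Add(Rational(-1551, 268), Mul(Rational(11, 536), I, Pow(365, Rational(1, 2)))) ≈ Add(-5.7873, Mul(0.39208, I))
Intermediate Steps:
V = Rational(11, 536) (V = Mul(Pow(536, -1), 11) = Mul(Rational(1, 536), 11) = Rational(11, 536) ≈ 0.020522)
Function('O')(W) = Pow(Add(W, Pow(Add(-83, W), Rational(1, 2))), -1)
Mul(V, Pow(Function('O')(-282), -1)) = Mul(Rational(11, 536), Pow(Pow(Add(-282, Pow(Add(-83, -282), Rational(1, 2))), -1), -1)) = Mul(Rational(11, 536), Pow(Pow(Add(-282, Pow(-365, Rational(1, 2))), -1), -1)) = Mul(Rational(11, 536), Pow(Pow(Add(-282, Mul(I, Pow(365, Rational(1, 2)))), -1), -1)) = Mul(Rational(11, 536), Add(-282, Mul(I, Pow(365, Rational(1, 2))))) = Add(Rational(-1551, 268), Mul(Rational(11, 536), I, Pow(365, Rational(1, 2))))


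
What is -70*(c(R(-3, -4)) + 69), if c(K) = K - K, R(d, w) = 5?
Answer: -4830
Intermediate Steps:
c(K) = 0
-70*(c(R(-3, -4)) + 69) = -70*(0 + 69) = -70*69 = -4830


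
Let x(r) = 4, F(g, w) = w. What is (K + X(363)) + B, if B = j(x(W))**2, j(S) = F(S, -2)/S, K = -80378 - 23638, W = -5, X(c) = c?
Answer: -414611/4 ≈ -1.0365e+5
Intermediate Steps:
K = -104016
j(S) = -2/S
B = 1/4 (B = (-2/4)**2 = (-2*1/4)**2 = (-1/2)**2 = 1/4 ≈ 0.25000)
(K + X(363)) + B = (-104016 + 363) + 1/4 = -103653 + 1/4 = -414611/4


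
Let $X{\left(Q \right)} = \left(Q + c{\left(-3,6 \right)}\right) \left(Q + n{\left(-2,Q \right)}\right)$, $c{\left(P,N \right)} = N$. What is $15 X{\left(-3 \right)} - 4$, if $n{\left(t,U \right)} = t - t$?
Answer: $-139$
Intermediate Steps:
$n{\left(t,U \right)} = 0$
$X{\left(Q \right)} = Q \left(6 + Q\right)$ ($X{\left(Q \right)} = \left(Q + 6\right) \left(Q + 0\right) = \left(6 + Q\right) Q = Q \left(6 + Q\right)$)
$15 X{\left(-3 \right)} - 4 = 15 \left(- 3 \left(6 - 3\right)\right) - 4 = 15 \left(\left(-3\right) 3\right) - 4 = 15 \left(-9\right) - 4 = -135 - 4 = -139$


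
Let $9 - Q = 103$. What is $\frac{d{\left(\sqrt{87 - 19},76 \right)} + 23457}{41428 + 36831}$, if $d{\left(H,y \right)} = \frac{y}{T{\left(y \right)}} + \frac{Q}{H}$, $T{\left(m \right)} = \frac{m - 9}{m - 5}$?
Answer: $\frac{1577015}{5243353} - \frac{47 \sqrt{17}}{1330403} \approx 0.30062$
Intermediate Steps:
$Q = -94$ ($Q = 9 - 103 = -94$)
$T{\left(m \right)} = \frac{-9 + m}{-5 + m}$
$d{\left(H,y \right)} = - \frac{94}{H} + \frac{y \left(-5 + y\right)}{-9 + y}$ ($d{\left(H,y \right)} = \frac{y}{\frac{1}{-5 + y} \left(-9 + y\right)} - \frac{94}{H} = y \frac{-5 + y}{-9 + y} - \frac{94}{H} = \frac{y \left(-5 + y\right)}{-9 + y} - \frac{94}{H} = - \frac{94}{H} + \frac{y \left(-5 + y\right)}{-9 + y}$)
$\frac{d{\left(\sqrt{87 - 19},76 \right)} + 23457}{41428 + 36831} = \frac{\frac{846 - 7144 + \sqrt{87 - 19} \cdot 76 \left(-5 + 76\right)}{\sqrt{87 - 19} \left(-9 + 76\right)} + 23457}{41428 + 36831} = \frac{\frac{846 - 7144 + \sqrt{68} \cdot 76 \cdot 71}{\sqrt{68} \cdot 67} + 23457}{78259} = \left(\frac{1}{2 \sqrt{17}} \cdot \frac{1}{67} \left(846 - 7144 + 2 \sqrt{17} \cdot 76 \cdot 71\right) + 23457\right) \frac{1}{78259} = \left(\frac{\sqrt{17}}{34} \cdot \frac{1}{67} \left(846 - 7144 + 10792 \sqrt{17}\right) + 23457\right) \frac{1}{78259} = \left(\frac{\sqrt{17}}{34} \cdot \frac{1}{67} \left(-6298 + 10792 \sqrt{17}\right) + 23457\right) \frac{1}{78259} = \left(\frac{\sqrt{17} \left(-6298 + 10792 \sqrt{17}\right)}{2278} + 23457\right) \frac{1}{78259} = \left(23457 + \frac{\sqrt{17} \left(-6298 + 10792 \sqrt{17}\right)}{2278}\right) \frac{1}{78259} = \frac{23457}{78259} + \frac{\sqrt{17} \left(-6298 + 10792 \sqrt{17}\right)}{178274002}$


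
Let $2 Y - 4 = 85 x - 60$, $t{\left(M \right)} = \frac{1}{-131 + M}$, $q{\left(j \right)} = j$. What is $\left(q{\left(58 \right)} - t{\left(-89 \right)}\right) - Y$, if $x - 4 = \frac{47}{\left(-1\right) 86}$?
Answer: $- \frac{143718}{2365} \approx -60.769$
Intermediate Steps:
$x = \frac{297}{86}$ ($x = 4 + \frac{47}{\left(-1\right) 86} = 4 + \frac{47}{-86} = 4 + 47 \left(- \frac{1}{86}\right) = 4 - \frac{47}{86} = \frac{297}{86} \approx 3.4535$)
$Y = \frac{20429}{172}$ ($Y = 2 + \frac{85 \cdot \frac{297}{86} - 60}{2} = 2 + \frac{\frac{25245}{86} - 60}{2} = 2 + \frac{1}{2} \cdot \frac{20085}{86} = 2 + \frac{20085}{172} = \frac{20429}{172} \approx 118.77$)
$\left(q{\left(58 \right)} - t{\left(-89 \right)}\right) - Y = \left(58 - \frac{1}{-131 - 89}\right) - \frac{20429}{172} = \left(58 - \frac{1}{-220}\right) - \frac{20429}{172} = \left(58 - - \frac{1}{220}\right) - \frac{20429}{172} = \left(58 + \frac{1}{220}\right) - \frac{20429}{172} = \frac{12761}{220} - \frac{20429}{172} = - \frac{143718}{2365}$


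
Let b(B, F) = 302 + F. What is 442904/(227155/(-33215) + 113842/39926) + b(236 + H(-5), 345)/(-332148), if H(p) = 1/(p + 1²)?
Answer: -3251472316462143413/29274021750300 ≈ -1.1107e+5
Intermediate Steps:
H(p) = 1/(1 + p) (H(p) = 1/(p + 1) = 1/(1 + p))
442904/(227155/(-33215) + 113842/39926) + b(236 + H(-5), 345)/(-332148) = 442904/(227155/(-33215) + 113842/39926) + (302 + 345)/(-332148) = 442904/(227155*(-1/33215) + 113842*(1/39926)) + 647*(-1/332148) = 442904/(-45431/6643 + 56921/19963) - 647/332148 = 442904/(-528812850/132614209) - 647/332148 = 442904*(-132614209/528812850) - 647/332148 = -29367681811468/264406425 - 647/332148 = -3251472316462143413/29274021750300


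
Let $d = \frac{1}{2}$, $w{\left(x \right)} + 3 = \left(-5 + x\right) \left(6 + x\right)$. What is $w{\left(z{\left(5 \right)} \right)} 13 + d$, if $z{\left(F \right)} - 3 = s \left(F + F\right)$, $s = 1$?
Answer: $\frac{3875}{2} \approx 1937.5$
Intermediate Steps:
$z{\left(F \right)} = 3 + 2 F$ ($z{\left(F \right)} = 3 + 1 \left(F + F\right) = 3 + 1 \cdot 2 F = 3 + 2 F$)
$w{\left(x \right)} = -3 + \left(-5 + x\right) \left(6 + x\right)$
$d = \frac{1}{2} \approx 0.5$
$w{\left(z{\left(5 \right)} \right)} 13 + d = \left(-33 + \left(3 + 2 \cdot 5\right) + \left(3 + 2 \cdot 5\right)^{2}\right) 13 + \frac{1}{2} = \left(-33 + \left(3 + 10\right) + \left(3 + 10\right)^{2}\right) 13 + \frac{1}{2} = \left(-33 + 13 + 13^{2}\right) 13 + \frac{1}{2} = \left(-33 + 13 + 169\right) 13 + \frac{1}{2} = 149 \cdot 13 + \frac{1}{2} = 1937 + \frac{1}{2} = \frac{3875}{2}$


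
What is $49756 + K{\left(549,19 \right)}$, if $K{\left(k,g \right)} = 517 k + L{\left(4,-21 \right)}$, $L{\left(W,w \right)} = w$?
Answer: $333568$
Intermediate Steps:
$K{\left(k,g \right)} = -21 + 517 k$ ($K{\left(k,g \right)} = 517 k - 21 = -21 + 517 k$)
$49756 + K{\left(549,19 \right)} = 49756 + \left(-21 + 517 \cdot 549\right) = 49756 + \left(-21 + 283833\right) = 49756 + 283812 = 333568$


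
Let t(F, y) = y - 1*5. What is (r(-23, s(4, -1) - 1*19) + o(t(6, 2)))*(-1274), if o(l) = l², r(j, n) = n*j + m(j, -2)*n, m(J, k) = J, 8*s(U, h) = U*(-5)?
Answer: -1271452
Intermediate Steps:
s(U, h) = -5*U/8 (s(U, h) = (U*(-5))/8 = (-5*U)/8 = -5*U/8)
t(F, y) = -5 + y (t(F, y) = y - 5 = -5 + y)
r(j, n) = 2*j*n (r(j, n) = n*j + j*n = j*n + j*n = 2*j*n)
(r(-23, s(4, -1) - 1*19) + o(t(6, 2)))*(-1274) = (2*(-23)*(-5/8*4 - 1*19) + (-5 + 2)²)*(-1274) = (2*(-23)*(-5/2 - 19) + (-3)²)*(-1274) = (2*(-23)*(-43/2) + 9)*(-1274) = (989 + 9)*(-1274) = 998*(-1274) = -1271452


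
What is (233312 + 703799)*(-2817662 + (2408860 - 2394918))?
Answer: -2627396852920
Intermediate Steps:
(233312 + 703799)*(-2817662 + (2408860 - 2394918)) = 937111*(-2817662 + 13942) = 937111*(-2803720) = -2627396852920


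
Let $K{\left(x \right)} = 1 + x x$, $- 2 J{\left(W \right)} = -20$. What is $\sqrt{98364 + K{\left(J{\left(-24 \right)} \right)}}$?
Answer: $\sqrt{98465} \approx 313.79$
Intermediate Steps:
$J{\left(W \right)} = 10$ ($J{\left(W \right)} = \left(- \frac{1}{2}\right) \left(-20\right) = 10$)
$K{\left(x \right)} = 1 + x^{2}$
$\sqrt{98364 + K{\left(J{\left(-24 \right)} \right)}} = \sqrt{98364 + \left(1 + 10^{2}\right)} = \sqrt{98364 + \left(1 + 100\right)} = \sqrt{98364 + 101} = \sqrt{98465}$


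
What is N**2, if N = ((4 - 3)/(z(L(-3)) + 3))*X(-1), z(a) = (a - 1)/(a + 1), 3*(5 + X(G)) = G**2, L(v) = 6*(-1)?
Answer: 1225/1089 ≈ 1.1249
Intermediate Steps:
L(v) = -6
X(G) = -5 + G**2/3
z(a) = (-1 + a)/(1 + a)
N = -35/33 (N = ((4 - 3)/((-1 - 6)/(1 - 6) + 3))*(-5 + (1/3)*(-1)**2) = (1/(-7/(-5) + 3))*(-5 + (1/3)*1) = (1/(-1/5*(-7) + 3))*(-5 + 1/3) = (1/(7/5 + 3))*(-14/3) = (1/(22/5))*(-14/3) = (1*(5/22))*(-14/3) = (5/22)*(-14/3) = -35/33 ≈ -1.0606)
N**2 = (-35/33)**2 = 1225/1089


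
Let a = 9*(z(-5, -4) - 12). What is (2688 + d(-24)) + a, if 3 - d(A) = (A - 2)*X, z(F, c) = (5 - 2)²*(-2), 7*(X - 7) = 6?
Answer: 18377/7 ≈ 2625.3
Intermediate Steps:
X = 55/7 (X = 7 + (⅐)*6 = 7 + 6/7 = 55/7 ≈ 7.8571)
z(F, c) = -18 (z(F, c) = 3²*(-2) = 9*(-2) = -18)
d(A) = 131/7 - 55*A/7 (d(A) = 3 - (A - 2)*55/7 = 3 - (-2 + A)*55/7 = 3 - (-110/7 + 55*A/7) = 3 + (110/7 - 55*A/7) = 131/7 - 55*A/7)
a = -270 (a = 9*(-18 - 12) = 9*(-30) = -270)
(2688 + d(-24)) + a = (2688 + (131/7 - 55/7*(-24))) - 270 = (2688 + (131/7 + 1320/7)) - 270 = (2688 + 1451/7) - 270 = 20267/7 - 270 = 18377/7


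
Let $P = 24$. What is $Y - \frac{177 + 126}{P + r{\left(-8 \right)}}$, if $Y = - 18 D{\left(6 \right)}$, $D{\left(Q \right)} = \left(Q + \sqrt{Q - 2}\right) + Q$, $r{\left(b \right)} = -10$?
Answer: $- \frac{3831}{14} \approx -273.64$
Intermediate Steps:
$D{\left(Q \right)} = \sqrt{-2 + Q} + 2 Q$ ($D{\left(Q \right)} = \left(Q + \sqrt{-2 + Q}\right) + Q = \sqrt{-2 + Q} + 2 Q$)
$Y = -252$ ($Y = - 18 \left(\sqrt{-2 + 6} + 2 \cdot 6\right) = - 18 \left(\sqrt{4} + 12\right) = - 18 \left(2 + 12\right) = \left(-18\right) 14 = -252$)
$Y - \frac{177 + 126}{P + r{\left(-8 \right)}} = -252 - \frac{177 + 126}{24 - 10} = -252 - \frac{303}{14} = - \frac{3831}{14}$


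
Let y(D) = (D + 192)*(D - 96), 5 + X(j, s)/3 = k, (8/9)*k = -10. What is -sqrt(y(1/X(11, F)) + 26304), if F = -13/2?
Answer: -4*sqrt(18703621)/195 ≈ -88.713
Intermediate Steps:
k = -45/4 (k = (9/8)*(-10) = -45/4 ≈ -11.250)
F = -13/2 (F = -13*1/2 = -13/2 ≈ -6.5000)
X(j, s) = -195/4 (X(j, s) = -15 + 3*(-45/4) = -15 - 135/4 = -195/4)
y(D) = (-96 + D)*(192 + D) (y(D) = (192 + D)*(-96 + D) = (-96 + D)*(192 + D))
-sqrt(y(1/X(11, F)) + 26304) = -sqrt((-18432 + (1/(-195/4))**2 + 96/(-195/4)) + 26304) = -sqrt((-18432 + (-4/195)**2 + 96*(-4/195)) + 26304) = -sqrt((-18432 + 16/38025 - 128/65) + 26304) = -sqrt(-700951664/38025 + 26304) = -sqrt(299257936/38025) = -4*sqrt(18703621)/195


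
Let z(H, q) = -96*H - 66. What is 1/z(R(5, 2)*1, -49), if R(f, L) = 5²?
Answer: -1/2466 ≈ -0.00040552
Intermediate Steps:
R(f, L) = 25
z(H, q) = -66 - 96*H
1/z(R(5, 2)*1, -49) = 1/(-66 - 2400) = 1/(-2466) = -1/2466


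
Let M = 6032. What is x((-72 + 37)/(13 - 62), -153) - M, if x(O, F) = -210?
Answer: -6242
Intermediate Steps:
x((-72 + 37)/(13 - 62), -153) - M = -210 - 1*6032 = -210 - 6032 = -6242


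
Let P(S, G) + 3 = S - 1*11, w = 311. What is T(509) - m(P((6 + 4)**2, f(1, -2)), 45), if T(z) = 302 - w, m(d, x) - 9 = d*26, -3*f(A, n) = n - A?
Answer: -2254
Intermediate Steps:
f(A, n) = -n/3 + A/3 (f(A, n) = -(n - A)/3 = -n/3 + A/3)
P(S, G) = -14 + S (P(S, G) = -3 + (S - 1*11) = -3 + (S - 11) = -3 + (-11 + S) = -14 + S)
m(d, x) = 9 + 26*d (m(d, x) = 9 + d*26 = 9 + 26*d)
T(z) = -9 (T(z) = 302 - 1*311 = 302 - 311 = -9)
T(509) - m(P((6 + 4)**2, f(1, -2)), 45) = -9 - (9 + 26*(-14 + (6 + 4)**2)) = -9 - (9 + 26*(-14 + 10**2)) = -9 - (9 + 26*(-14 + 100)) = -9 - (9 + 26*86) = -9 - (9 + 2236) = -9 - 1*2245 = -9 - 2245 = -2254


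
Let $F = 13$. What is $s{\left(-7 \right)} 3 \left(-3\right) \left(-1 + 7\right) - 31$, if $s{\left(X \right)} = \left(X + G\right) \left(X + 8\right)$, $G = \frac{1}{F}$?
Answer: $\frac{4457}{13} \approx 342.85$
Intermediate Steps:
$G = \frac{1}{13} \approx 0.076923$
$s{\left(X \right)} = \left(8 + X\right) \left(\frac{1}{13} + X\right)$ ($s{\left(X \right)} = \left(X + \frac{1}{13}\right) \left(X + 8\right) = \left(\frac{1}{13} + X\right) \left(8 + X\right) = \left(8 + X\right) \left(\frac{1}{13} + X\right)$)
$s{\left(-7 \right)} 3 \left(-3\right) \left(-1 + 7\right) - 31 = \left(\frac{8}{13} + \left(-7\right)^{2} + \frac{105}{13} \left(-7\right)\right) 3 \left(-3\right) \left(-1 + 7\right) - 31 = \left(\frac{8}{13} + 49 - \frac{735}{13}\right) \left(\left(-9\right) 6\right) - 31 = \left(- \frac{90}{13}\right) \left(-54\right) - 31 = \frac{4860}{13} - 31 = \frac{4457}{13}$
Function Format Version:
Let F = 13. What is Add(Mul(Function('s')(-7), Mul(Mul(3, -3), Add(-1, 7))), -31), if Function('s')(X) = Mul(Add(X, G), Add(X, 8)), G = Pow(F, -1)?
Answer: Rational(4457, 13) ≈ 342.85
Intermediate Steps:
G = Rational(1, 13) (G = Pow(13, -1) = Rational(1, 13) ≈ 0.076923)
Function('s')(X) = Mul(Add(8, X), Add(Rational(1, 13), X)) (Function('s')(X) = Mul(Add(X, Rational(1, 13)), Add(X, 8)) = Mul(Add(Rational(1, 13), X), Add(8, X)) = Mul(Add(8, X), Add(Rational(1, 13), X)))
Add(Mul(Function('s')(-7), Mul(Mul(3, -3), Add(-1, 7))), -31) = Add(Mul(Add(Rational(8, 13), Pow(-7, 2), Mul(Rational(105, 13), -7)), Mul(Mul(3, -3), Add(-1, 7))), -31) = Add(Mul(Add(Rational(8, 13), 49, Rational(-735, 13)), Mul(-9, 6)), -31) = Add(Mul(Rational(-90, 13), -54), -31) = Add(Rational(4860, 13), -31) = Rational(4457, 13)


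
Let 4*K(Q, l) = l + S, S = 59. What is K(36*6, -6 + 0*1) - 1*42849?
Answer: -171343/4 ≈ -42836.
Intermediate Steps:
K(Q, l) = 59/4 + l/4 (K(Q, l) = (l + 59)/4 = (59 + l)/4 = 59/4 + l/4)
K(36*6, -6 + 0*1) - 1*42849 = (59/4 + (-6 + 0*1)/4) - 1*42849 = (59/4 + (-6 + 0)/4) - 42849 = (59/4 + (¼)*(-6)) - 42849 = (59/4 - 3/2) - 42849 = 53/4 - 42849 = -171343/4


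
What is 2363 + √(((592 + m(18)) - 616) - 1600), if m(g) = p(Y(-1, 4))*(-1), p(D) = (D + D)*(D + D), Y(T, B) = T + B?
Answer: 2363 + 2*I*√415 ≈ 2363.0 + 40.743*I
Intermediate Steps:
Y(T, B) = B + T
p(D) = 4*D² (p(D) = (2*D)*(2*D) = 4*D²)
m(g) = -36 (m(g) = (4*(4 - 1)²)*(-1) = (4*3²)*(-1) = (4*9)*(-1) = 36*(-1) = -36)
2363 + √(((592 + m(18)) - 616) - 1600) = 2363 + √(((592 - 36) - 616) - 1600) = 2363 + √((556 - 616) - 1600) = 2363 + √(-60 - 1600) = 2363 + √(-1660) = 2363 + 2*I*√415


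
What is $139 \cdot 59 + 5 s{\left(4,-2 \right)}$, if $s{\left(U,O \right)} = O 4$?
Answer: $8161$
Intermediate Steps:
$s{\left(U,O \right)} = 4 O$
$139 \cdot 59 + 5 s{\left(4,-2 \right)} = 139 \cdot 59 + 5 \cdot 4 \left(-2\right) = 8201 + 5 \left(-8\right) = 8201 - 40 = 8161$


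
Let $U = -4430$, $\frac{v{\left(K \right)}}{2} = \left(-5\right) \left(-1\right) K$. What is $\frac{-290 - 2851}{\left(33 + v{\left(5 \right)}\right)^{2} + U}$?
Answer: $- \frac{3141}{2459} \approx -1.2773$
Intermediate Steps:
$v{\left(K \right)} = 10 K$ ($v{\left(K \right)} = 2 \left(-5\right) \left(-1\right) K = 2 \cdot 5 K = 10 K$)
$\frac{-290 - 2851}{\left(33 + v{\left(5 \right)}\right)^{2} + U} = \frac{-290 - 2851}{\left(33 + 10 \cdot 5\right)^{2} - 4430} = - \frac{3141}{\left(33 + 50\right)^{2} - 4430} = - \frac{3141}{83^{2} - 4430} = - \frac{3141}{6889 - 4430} = - \frac{3141}{2459}$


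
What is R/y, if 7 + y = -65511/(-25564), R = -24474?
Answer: 625653336/113437 ≈ 5515.4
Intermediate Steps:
y = -113437/25564 (y = -7 - 65511/(-25564) = -7 - 65511*(-1/25564) = -7 + 65511/25564 = -113437/25564 ≈ -4.4374)
R/y = -24474/(-113437/25564) = -24474*(-25564/113437) = 625653336/113437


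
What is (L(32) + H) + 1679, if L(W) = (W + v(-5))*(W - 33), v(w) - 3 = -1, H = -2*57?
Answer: 1531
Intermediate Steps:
H = -114
v(w) = 2 (v(w) = 3 - 1 = 2)
L(W) = (-33 + W)*(2 + W) (L(W) = (W + 2)*(W - 33) = (2 + W)*(-33 + W) = (-33 + W)*(2 + W))
(L(32) + H) + 1679 = ((-66 + 32² - 31*32) - 114) + 1679 = ((-66 + 1024 - 992) - 114) + 1679 = (-34 - 114) + 1679 = -148 + 1679 = 1531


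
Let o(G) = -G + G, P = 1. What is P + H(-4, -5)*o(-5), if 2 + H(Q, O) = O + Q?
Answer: 1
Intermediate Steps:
H(Q, O) = -2 + O + Q (H(Q, O) = -2 + (O + Q) = -2 + O + Q)
o(G) = 0
P + H(-4, -5)*o(-5) = 1 + (-2 - 5 - 4)*0 = 1 - 11*0 = 1 + 0 = 1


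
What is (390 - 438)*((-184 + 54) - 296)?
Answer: 20448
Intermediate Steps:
(390 - 438)*((-184 + 54) - 296) = -48*(-130 - 296) = -48*(-426) = 20448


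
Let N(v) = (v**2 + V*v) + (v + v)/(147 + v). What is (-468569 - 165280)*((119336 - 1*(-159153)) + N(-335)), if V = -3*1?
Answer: -23339537803929/94 ≈ -2.4829e+11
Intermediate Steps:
V = -3
N(v) = v**2 - 3*v + 2*v/(147 + v) (N(v) = (v**2 - 3*v) + (v + v)/(147 + v) = (v**2 - 3*v) + (2*v)/(147 + v) = (v**2 - 3*v) + 2*v/(147 + v) = v**2 - 3*v + 2*v/(147 + v))
(-468569 - 165280)*((119336 - 1*(-159153)) + N(-335)) = (-468569 - 165280)*((119336 - 1*(-159153)) - 335*(-439 + (-335)**2 + 144*(-335))/(147 - 335)) = -633849*((119336 + 159153) - 335*(-439 + 112225 - 48240)/(-188)) = -633849*(278489 - 335*(-1/188)*63546) = -633849*(278489 + 10643955/94) = -633849*36821921/94 = -23339537803929/94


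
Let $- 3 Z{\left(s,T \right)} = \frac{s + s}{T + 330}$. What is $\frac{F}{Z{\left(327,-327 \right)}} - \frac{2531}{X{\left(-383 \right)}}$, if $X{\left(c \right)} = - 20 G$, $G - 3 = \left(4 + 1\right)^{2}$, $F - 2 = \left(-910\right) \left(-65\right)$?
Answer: $- \frac{49411801}{61040} \approx -809.5$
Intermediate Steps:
$F = 59152$ ($F = 2 - -59150 = 2 + 59150 = 59152$)
$G = 28$ ($G = 3 + \left(4 + 1\right)^{2} = 3 + 5^{2} = 3 + 25 = 28$)
$Z{\left(s,T \right)} = - \frac{2 s}{3 \left(330 + T\right)}$ ($Z{\left(s,T \right)} = - \frac{\left(s + s\right) \frac{1}{T + 330}}{3} = - \frac{2 s \frac{1}{330 + T}}{3} = - \frac{2 s}{3 \left(330 + T\right)}$)
$X{\left(c \right)} = -560$ ($X{\left(c \right)} = \left(-20\right) 28 = -560$)
$\frac{F}{Z{\left(327,-327 \right)}} - \frac{2531}{X{\left(-383 \right)}} = \frac{59152}{\left(-2\right) 327 \frac{1}{990 + 3 \left(-327\right)}} - \frac{2531}{-560} = \frac{59152}{\left(-2\right) 327 \frac{1}{990 - 981}} - - \frac{2531}{560} = \frac{59152}{\left(-2\right) 327 \cdot \frac{1}{9}} + \frac{2531}{560} = \frac{59152}{- \frac{218}{3}} + \frac{2531}{560} = 59152 \left(- \frac{3}{218}\right) + \frac{2531}{560} = - \frac{88728}{109} + \frac{2531}{560} = - \frac{49411801}{61040}$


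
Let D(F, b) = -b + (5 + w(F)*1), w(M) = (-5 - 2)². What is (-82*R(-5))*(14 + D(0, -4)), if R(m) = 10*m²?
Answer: -1476000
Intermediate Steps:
w(M) = 49 (w(M) = (-7)² = 49)
D(F, b) = 54 - b (D(F, b) = -b + (5 + 49*1) = -b + (5 + 49) = -b + 54 = 54 - b)
(-82*R(-5))*(14 + D(0, -4)) = (-820*(-5)²)*(14 + (54 - 1*(-4))) = (-820*25)*(14 + (54 + 4)) = (-82*250)*(14 + 58) = -20500*72 = -1476000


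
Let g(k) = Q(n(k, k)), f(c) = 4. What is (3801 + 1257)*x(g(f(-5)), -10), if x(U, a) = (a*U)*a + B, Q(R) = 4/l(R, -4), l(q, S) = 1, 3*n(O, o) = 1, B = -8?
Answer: 1982736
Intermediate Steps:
n(O, o) = 1/3 (n(O, o) = (1/3)*1 = 1/3)
Q(R) = 4 (Q(R) = 4/1 = 4*1 = 4)
g(k) = 4
x(U, a) = -8 + U*a**2 (x(U, a) = (a*U)*a - 8 = (U*a)*a - 8 = U*a**2 - 8 = -8 + U*a**2)
(3801 + 1257)*x(g(f(-5)), -10) = (3801 + 1257)*(-8 + 4*(-10)**2) = 5058*(-8 + 4*100) = 5058*(-8 + 400) = 5058*392 = 1982736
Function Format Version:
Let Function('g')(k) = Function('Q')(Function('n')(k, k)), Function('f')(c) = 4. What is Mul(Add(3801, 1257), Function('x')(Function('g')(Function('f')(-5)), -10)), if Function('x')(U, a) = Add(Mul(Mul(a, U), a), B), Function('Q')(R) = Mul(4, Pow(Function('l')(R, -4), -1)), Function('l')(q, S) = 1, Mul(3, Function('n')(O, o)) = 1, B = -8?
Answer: 1982736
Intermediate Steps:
Function('n')(O, o) = Rational(1, 3) (Function('n')(O, o) = Mul(Rational(1, 3), 1) = Rational(1, 3))
Function('Q')(R) = 4 (Function('Q')(R) = Mul(4, Pow(1, -1)) = Mul(4, 1) = 4)
Function('g')(k) = 4
Function('x')(U, a) = Add(-8, Mul(U, Pow(a, 2))) (Function('x')(U, a) = Add(Mul(Mul(a, U), a), -8) = Add(Mul(Mul(U, a), a), -8) = Add(Mul(U, Pow(a, 2)), -8) = Add(-8, Mul(U, Pow(a, 2))))
Mul(Add(3801, 1257), Function('x')(Function('g')(Function('f')(-5)), -10)) = Mul(Add(3801, 1257), Add(-8, Mul(4, Pow(-10, 2)))) = Mul(5058, Add(-8, Mul(4, 100))) = Mul(5058, Add(-8, 400)) = Mul(5058, 392) = 1982736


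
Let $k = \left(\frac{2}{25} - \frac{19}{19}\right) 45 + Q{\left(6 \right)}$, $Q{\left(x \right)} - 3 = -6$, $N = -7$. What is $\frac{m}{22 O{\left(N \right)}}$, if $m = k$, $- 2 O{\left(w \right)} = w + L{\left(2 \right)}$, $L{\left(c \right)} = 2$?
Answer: $- \frac{222}{275} \approx -0.80727$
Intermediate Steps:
$Q{\left(x \right)} = -3$ ($Q{\left(x \right)} = 3 - 6 = -3$)
$O{\left(w \right)} = -1 - \frac{w}{2}$ ($O{\left(w \right)} = - \frac{w + 2}{2} = - \frac{2 + w}{2} = -1 - \frac{w}{2}$)
$k = - \frac{222}{5}$ ($k = \left(\frac{2}{25} - \frac{19}{19}\right) 45 - 3 = \left(2 \cdot \frac{1}{25} - 1\right) 45 - 3 = \left(\frac{2}{25} - 1\right) 45 - 3 = \left(- \frac{23}{25}\right) 45 - 3 = - \frac{207}{5} - 3 = - \frac{222}{5} \approx -44.4$)
$m = - \frac{222}{5} \approx -44.4$
$\frac{m}{22 O{\left(N \right)}} = - \frac{222}{5 \cdot 22 \left(-1 - - \frac{7}{2}\right)} = - \frac{222}{5 \cdot 22 \left(-1 + \frac{7}{2}\right)} = - \frac{222}{5 \cdot 22 \cdot \frac{5}{2}} = - \frac{222}{5 \cdot 55} = \left(- \frac{222}{5}\right) \frac{1}{55} = - \frac{222}{275}$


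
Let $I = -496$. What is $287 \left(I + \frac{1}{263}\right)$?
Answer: $- \frac{37438289}{263} \approx -1.4235 \cdot 10^{5}$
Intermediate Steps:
$287 \left(I + \frac{1}{263}\right) = 287 \left(-496 + \frac{1}{263}\right) = 287 \left(- \frac{130447}{263}\right) = - \frac{37438289}{263}$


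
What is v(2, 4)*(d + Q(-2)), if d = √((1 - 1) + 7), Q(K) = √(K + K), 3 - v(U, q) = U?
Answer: √7 + 2*I ≈ 2.6458 + 2.0*I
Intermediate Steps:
v(U, q) = 3 - U
Q(K) = √2*√K (Q(K) = √(2*K) = √2*√K)
d = √7 (d = √(0 + 7) = √7 ≈ 2.6458)
v(2, 4)*(d + Q(-2)) = (3 - 1*2)*(√7 + √2*√(-2)) = (3 - 2)*(√7 + √2*(I*√2)) = 1*(√7 + 2*I) = √7 + 2*I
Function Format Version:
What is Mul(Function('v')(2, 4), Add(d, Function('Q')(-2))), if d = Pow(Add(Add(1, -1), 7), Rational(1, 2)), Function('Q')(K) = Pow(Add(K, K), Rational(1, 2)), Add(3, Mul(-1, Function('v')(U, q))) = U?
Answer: Add(Pow(7, Rational(1, 2)), Mul(2, I)) ≈ Add(2.6458, Mul(2.0000, I))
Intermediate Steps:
Function('v')(U, q) = Add(3, Mul(-1, U))
Function('Q')(K) = Mul(Pow(2, Rational(1, 2)), Pow(K, Rational(1, 2))) (Function('Q')(K) = Pow(Mul(2, K), Rational(1, 2)) = Mul(Pow(2, Rational(1, 2)), Pow(K, Rational(1, 2))))
d = Pow(7, Rational(1, 2)) (d = Pow(Add(0, 7), Rational(1, 2)) = Pow(7, Rational(1, 2)) ≈ 2.6458)
Mul(Function('v')(2, 4), Add(d, Function('Q')(-2))) = Mul(Add(3, Mul(-1, 2)), Add(Pow(7, Rational(1, 2)), Mul(Pow(2, Rational(1, 2)), Pow(-2, Rational(1, 2))))) = Mul(Add(3, -2), Add(Pow(7, Rational(1, 2)), Mul(Pow(2, Rational(1, 2)), Mul(I, Pow(2, Rational(1, 2)))))) = Mul(1, Add(Pow(7, Rational(1, 2)), Mul(2, I))) = Add(Pow(7, Rational(1, 2)), Mul(2, I))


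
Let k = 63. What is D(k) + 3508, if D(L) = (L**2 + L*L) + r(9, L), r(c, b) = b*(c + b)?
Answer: 15982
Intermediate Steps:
r(c, b) = b*(b + c)
D(L) = 2*L**2 + L*(9 + L) (D(L) = (L**2 + L*L) + L*(L + 9) = (L**2 + L**2) + L*(9 + L) = 2*L**2 + L*(9 + L))
D(k) + 3508 = 3*63*(3 + 63) + 3508 = 3*63*66 + 3508 = 12474 + 3508 = 15982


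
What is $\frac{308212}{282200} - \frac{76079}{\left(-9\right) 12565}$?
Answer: $\frac{2816182391}{1595629350} \approx 1.7649$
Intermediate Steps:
$\frac{308212}{282200} - \frac{76079}{\left(-9\right) 12565} = 308212 \cdot \frac{1}{282200} - \frac{76079}{-113085} = \frac{77053}{70550} - - \frac{76079}{113085} = \frac{77053}{70550} + \frac{76079}{113085} = \frac{2816182391}{1595629350}$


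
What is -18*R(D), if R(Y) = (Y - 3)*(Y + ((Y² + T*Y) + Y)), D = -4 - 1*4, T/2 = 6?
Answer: -9504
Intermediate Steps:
T = 12 (T = 2*6 = 12)
D = -8 (D = -4 - 4 = -8)
R(Y) = (-3 + Y)*(Y² + 14*Y) (R(Y) = (Y - 3)*(Y + ((Y² + 12*Y) + Y)) = (-3 + Y)*(Y + (Y² + 13*Y)) = (-3 + Y)*(Y² + 14*Y))
-18*R(D) = -(-144)*(-42 + (-8)² + 11*(-8)) = -(-144)*(-42 + 64 - 88) = -(-144)*(-66) = -18*528 = -9504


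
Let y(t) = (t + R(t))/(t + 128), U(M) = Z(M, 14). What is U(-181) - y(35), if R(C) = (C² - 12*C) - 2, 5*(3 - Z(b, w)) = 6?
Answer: -2723/815 ≈ -3.3411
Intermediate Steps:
Z(b, w) = 9/5 (Z(b, w) = 3 - ⅕*6 = 3 - 6/5 = 9/5)
U(M) = 9/5
R(C) = -2 + C² - 12*C
y(t) = (-2 + t² - 11*t)/(128 + t) (y(t) = (t + (-2 + t² - 12*t))/(t + 128) = (-2 + t² - 11*t)/(128 + t))
U(-181) - y(35) = 9/5 - (-2 + 35² - 11*35)/(128 + 35) = 9/5 - (-2 + 1225 - 385)/163 = 9/5 - 838/163 = -2723/815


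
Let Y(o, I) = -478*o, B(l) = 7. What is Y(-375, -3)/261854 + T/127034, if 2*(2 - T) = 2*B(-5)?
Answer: 11384767615/16632180518 ≈ 0.68450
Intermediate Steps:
T = -5 (T = 2 - 7 = -5)
Y(-375, -3)/261854 + T/127034 = -478*(-375)/261854 - 5/127034 = 179250*(1/261854) - 5*1/127034 = 89625/130927 - 5/127034 = 11384767615/16632180518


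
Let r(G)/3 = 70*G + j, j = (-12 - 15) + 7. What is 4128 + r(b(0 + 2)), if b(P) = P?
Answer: 4488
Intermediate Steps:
j = -20 (j = -27 + 7 = -20)
r(G) = -60 + 210*G (r(G) = 3*(70*G - 20) = 3*(-20 + 70*G) = -60 + 210*G)
4128 + r(b(0 + 2)) = 4128 + (-60 + 210*(0 + 2)) = 4128 + (-60 + 210*2) = 4128 + (-60 + 420) = 4128 + 360 = 4488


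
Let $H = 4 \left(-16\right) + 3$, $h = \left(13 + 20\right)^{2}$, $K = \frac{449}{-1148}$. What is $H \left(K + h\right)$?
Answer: $- \frac{76233103}{1148} \approx -66405.0$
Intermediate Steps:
$K = - \frac{449}{1148}$ ($K = 449 \left(- \frac{1}{1148}\right) = - \frac{449}{1148} \approx -0.39112$)
$h = 1089$ ($h = 33^{2} = 1089$)
$H = -61$ ($H = -64 + 3 = -61$)
$H \left(K + h\right) = - 61 \left(- \frac{449}{1148} + 1089\right) = \left(-61\right) \frac{1249723}{1148} = - \frac{76233103}{1148}$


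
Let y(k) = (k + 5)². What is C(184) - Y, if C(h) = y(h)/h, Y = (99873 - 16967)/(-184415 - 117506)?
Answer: 469572815/2415368 ≈ 194.41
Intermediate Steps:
y(k) = (5 + k)²
Y = -82906/301921 (Y = 82906/(-301921) = 82906*(-1/301921) = -82906/301921 ≈ -0.27459)
C(h) = (5 + h)²/h
C(184) - Y = (5 + 184)²/184 - 1*(-82906/301921) = (1/184)*189² + 82906/301921 = (1/184)*35721 + 82906/301921 = 35721/184 + 82906/301921 = 469572815/2415368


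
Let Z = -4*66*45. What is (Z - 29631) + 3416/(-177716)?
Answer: -263470439/6347 ≈ -41511.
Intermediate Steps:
Z = -11880 (Z = -264*45 = -11880)
(Z - 29631) + 3416/(-177716) = (-11880 - 29631) + 3416/(-177716) = -41511 + 3416*(-1/177716) = -41511 - 122/6347 = -263470439/6347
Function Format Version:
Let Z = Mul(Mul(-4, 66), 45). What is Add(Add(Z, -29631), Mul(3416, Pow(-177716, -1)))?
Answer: Rational(-263470439, 6347) ≈ -41511.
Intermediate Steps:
Z = -11880 (Z = Mul(-264, 45) = -11880)
Add(Add(Z, -29631), Mul(3416, Pow(-177716, -1))) = Add(Add(-11880, -29631), Mul(3416, Pow(-177716, -1))) = Add(-41511, Mul(3416, Rational(-1, 177716))) = Add(-41511, Rational(-122, 6347)) = Rational(-263470439, 6347)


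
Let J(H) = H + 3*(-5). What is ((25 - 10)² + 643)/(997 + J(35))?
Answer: 868/1017 ≈ 0.85349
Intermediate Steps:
J(H) = -15 + H (J(H) = H - 15 = -15 + H)
((25 - 10)² + 643)/(997 + J(35)) = ((25 - 10)² + 643)/(997 + (-15 + 35)) = (15² + 643)/(997 + 20) = (225 + 643)/1017 = 868*(1/1017) = 868/1017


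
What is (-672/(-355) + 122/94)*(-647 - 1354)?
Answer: -106531239/16685 ≈ -6384.9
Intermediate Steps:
(-672/(-355) + 122/94)*(-647 - 1354) = (-672*(-1/355) + 122*(1/94))*(-2001) = (672/355 + 61/47)*(-2001) = (53239/16685)*(-2001) = -106531239/16685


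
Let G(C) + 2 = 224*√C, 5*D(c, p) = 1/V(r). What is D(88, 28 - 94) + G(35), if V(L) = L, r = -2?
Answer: -21/10 + 224*√35 ≈ 1323.1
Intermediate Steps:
D(c, p) = -⅒ (D(c, p) = (⅕)/(-2) = (⅕)*(-½) = -⅒)
G(C) = -2 + 224*√C
D(88, 28 - 94) + G(35) = -⅒ + (-2 + 224*√35) = -21/10 + 224*√35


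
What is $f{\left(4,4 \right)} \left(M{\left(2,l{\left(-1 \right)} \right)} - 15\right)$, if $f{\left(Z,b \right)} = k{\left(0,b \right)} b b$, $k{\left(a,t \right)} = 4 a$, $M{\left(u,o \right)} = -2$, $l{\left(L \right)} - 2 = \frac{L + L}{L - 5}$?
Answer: $0$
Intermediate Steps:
$l{\left(L \right)} = 2 + \frac{2 L}{-5 + L}$ ($l{\left(L \right)} = 2 + \frac{L + L}{L - 5} = 2 + \frac{2 L}{-5 + L}$)
$f{\left(Z,b \right)} = 0$ ($f{\left(Z,b \right)} = 4 \cdot 0 b b = 0 b b = 0 b = 0$)
$f{\left(4,4 \right)} \left(M{\left(2,l{\left(-1 \right)} \right)} - 15\right) = 0 \left(-2 - 15\right) = 0 \left(-17\right) = 0$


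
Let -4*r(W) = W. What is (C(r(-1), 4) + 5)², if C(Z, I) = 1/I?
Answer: 441/16 ≈ 27.563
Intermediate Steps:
r(W) = -W/4
(C(r(-1), 4) + 5)² = (1/4 + 5)² = (¼ + 5)² = (21/4)² = 441/16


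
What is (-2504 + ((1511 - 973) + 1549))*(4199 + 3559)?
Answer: -3235086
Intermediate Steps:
(-2504 + ((1511 - 973) + 1549))*(4199 + 3559) = (-2504 + (538 + 1549))*7758 = (-2504 + 2087)*7758 = -417*7758 = -3235086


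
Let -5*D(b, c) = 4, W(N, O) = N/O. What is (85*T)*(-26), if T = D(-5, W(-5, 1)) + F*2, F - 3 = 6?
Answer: -38012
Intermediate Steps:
D(b, c) = -⅘ (D(b, c) = -⅕*4 = -⅘)
F = 9 (F = 3 + 6 = 9)
T = 86/5 (T = -⅘ + 9*2 = -⅘ + 18 = 86/5 ≈ 17.200)
(85*T)*(-26) = (85*(86/5))*(-26) = 1462*(-26) = -38012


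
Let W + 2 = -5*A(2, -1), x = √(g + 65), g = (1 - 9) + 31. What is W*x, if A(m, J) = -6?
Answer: 56*√22 ≈ 262.66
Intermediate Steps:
g = 23 (g = -8 + 31 = 23)
x = 2*√22 (x = √(23 + 65) = √88 = 2*√22 ≈ 9.3808)
W = 28 (W = -2 - 5*(-6) = -2 + 30 = 28)
W*x = 28*(2*√22) = 56*√22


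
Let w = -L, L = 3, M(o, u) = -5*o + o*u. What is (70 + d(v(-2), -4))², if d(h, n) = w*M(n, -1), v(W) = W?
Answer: 4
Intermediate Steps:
w = -3 (w = -1*3 = -3)
d(h, n) = 18*n (d(h, n) = -3*n*(-5 - 1) = -3*n*(-6) = -(-18)*n = 18*n)
(70 + d(v(-2), -4))² = (70 + 18*(-4))² = (70 - 72)² = (-2)² = 4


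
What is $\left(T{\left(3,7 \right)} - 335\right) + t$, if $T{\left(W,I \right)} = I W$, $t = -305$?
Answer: $-619$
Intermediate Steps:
$\left(T{\left(3,7 \right)} - 335\right) + t = \left(7 \cdot 3 - 335\right) - 305 = \left(21 - 335\right) - 305 = -314 - 305 = -619$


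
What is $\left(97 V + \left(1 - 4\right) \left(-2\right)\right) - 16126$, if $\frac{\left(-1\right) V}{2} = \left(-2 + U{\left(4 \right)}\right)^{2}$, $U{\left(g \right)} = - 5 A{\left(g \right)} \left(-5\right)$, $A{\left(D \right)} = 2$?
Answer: $-463096$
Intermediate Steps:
$U{\left(g \right)} = 50$ ($U{\left(g \right)} = \left(-5\right) 2 \left(-5\right) = \left(-10\right) \left(-5\right) = 50$)
$V = -4608$ ($V = - 2 \left(-2 + 50\right)^{2} = - 2 \cdot 48^{2} = \left(-2\right) 2304 = -4608$)
$\left(97 V + \left(1 - 4\right) \left(-2\right)\right) - 16126 = \left(97 \left(-4608\right) + \left(1 - 4\right) \left(-2\right)\right) - 16126 = \left(-446976 - -6\right) - 16126 = \left(-446976 + 6\right) - 16126 = -446970 - 16126 = -463096$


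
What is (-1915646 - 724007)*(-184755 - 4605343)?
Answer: 12644196555994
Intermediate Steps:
(-1915646 - 724007)*(-184755 - 4605343) = -2639653*(-4790098) = 12644196555994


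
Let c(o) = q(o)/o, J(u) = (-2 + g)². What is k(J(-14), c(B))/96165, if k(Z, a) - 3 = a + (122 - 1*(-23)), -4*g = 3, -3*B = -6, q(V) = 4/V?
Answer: 149/96165 ≈ 0.0015494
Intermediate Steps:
B = 2 (B = -⅓*(-6) = 2)
g = -¾ (g = -¼*3 = -¾ ≈ -0.75000)
J(u) = 121/16 (J(u) = (-2 - ¾)² = (-11/4)² = 121/16)
c(o) = 4/o² (c(o) = (4/o)/o = 4/o²)
k(Z, a) = 148 + a (k(Z, a) = 3 + (a + (122 - 1*(-23))) = 3 + (a + (122 + 23)) = 3 + (a + 145) = 3 + (145 + a) = 148 + a)
k(J(-14), c(B))/96165 = (148 + 4/2²)/96165 = (148 + 4*(¼))*(1/96165) = (148 + 1)*(1/96165) = 149*(1/96165) = 149/96165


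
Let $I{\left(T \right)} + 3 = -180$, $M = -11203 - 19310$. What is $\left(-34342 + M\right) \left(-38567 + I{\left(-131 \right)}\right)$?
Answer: $2513131250$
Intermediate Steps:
$M = -30513$ ($M = -11203 - 19310 = -30513$)
$I{\left(T \right)} = -183$ ($I{\left(T \right)} = -3 - 180 = -183$)
$\left(-34342 + M\right) \left(-38567 + I{\left(-131 \right)}\right) = \left(-34342 - 30513\right) \left(-38567 - 183\right) = \left(-64855\right) \left(-38750\right) = 2513131250$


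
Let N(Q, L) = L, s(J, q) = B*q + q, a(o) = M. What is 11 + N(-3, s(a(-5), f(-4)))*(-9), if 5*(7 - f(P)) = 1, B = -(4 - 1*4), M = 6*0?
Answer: -251/5 ≈ -50.200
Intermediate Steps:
M = 0
a(o) = 0
B = 0 (B = -(4 - 4) = -1*0 = 0)
f(P) = 34/5 (f(P) = 7 - 1/5*1 = 7 - 1/5 = 34/5)
s(J, q) = q (s(J, q) = 0*q + q = 0 + q = q)
11 + N(-3, s(a(-5), f(-4)))*(-9) = 11 + (34/5)*(-9) = 11 - 306/5 = -251/5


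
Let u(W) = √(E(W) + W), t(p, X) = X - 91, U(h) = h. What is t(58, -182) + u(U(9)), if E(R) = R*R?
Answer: -273 + 3*√10 ≈ -263.51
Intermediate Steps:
t(p, X) = -91 + X
E(R) = R²
u(W) = √(W + W²) (u(W) = √(W² + W) = √(W + W²))
t(58, -182) + u(U(9)) = (-91 - 182) + √(9*(1 + 9)) = -273 + √(9*10) = -273 + √90 = -273 + 3*√10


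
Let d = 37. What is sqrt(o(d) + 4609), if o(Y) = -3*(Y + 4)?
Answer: sqrt(4486) ≈ 66.978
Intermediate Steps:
o(Y) = -12 - 3*Y (o(Y) = -3*(4 + Y) = -12 - 3*Y)
sqrt(o(d) + 4609) = sqrt((-12 - 3*37) + 4609) = sqrt((-12 - 111) + 4609) = sqrt(-123 + 4609) = sqrt(4486)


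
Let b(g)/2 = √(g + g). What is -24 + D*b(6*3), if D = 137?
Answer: 1620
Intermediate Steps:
b(g) = 2*√2*√g (b(g) = 2*√(g + g) = 2*√(2*g) = 2*(√2*√g) = 2*√2*√g)
-24 + D*b(6*3) = -24 + 137*(2*√2*√(6*3)) = -24 + 137*(2*√2*√18) = -24 + 137*(2*√2*(3*√2)) = -24 + 137*12 = -24 + 1644 = 1620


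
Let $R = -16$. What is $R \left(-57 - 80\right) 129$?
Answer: $282768$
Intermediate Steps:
$R \left(-57 - 80\right) 129 = - 16 \left(-57 - 80\right) 129 = \left(-16\right) \left(-137\right) 129 = 2192 \cdot 129 = 282768$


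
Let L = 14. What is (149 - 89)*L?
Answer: 840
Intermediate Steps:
(149 - 89)*L = (149 - 89)*14 = 60*14 = 840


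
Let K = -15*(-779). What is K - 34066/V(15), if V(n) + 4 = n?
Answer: 94469/11 ≈ 8588.1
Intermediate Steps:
K = 11685
V(n) = -4 + n
K - 34066/V(15) = 11685 - 34066/(-4 + 15) = 11685 - 34066/11 = 94469/11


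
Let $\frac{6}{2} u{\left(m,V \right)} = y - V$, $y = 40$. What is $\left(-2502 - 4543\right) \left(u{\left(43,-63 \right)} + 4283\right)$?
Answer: $- \frac{91246840}{3} \approx -3.0416 \cdot 10^{7}$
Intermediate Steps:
$u{\left(m,V \right)} = \frac{40}{3} - \frac{V}{3}$ ($u{\left(m,V \right)} = \frac{40 - V}{3} = \frac{40}{3} - \frac{V}{3}$)
$\left(-2502 - 4543\right) \left(u{\left(43,-63 \right)} + 4283\right) = \left(-2502 - 4543\right) \left(\left(\frac{40}{3} - -21\right) + 4283\right) = - 7045 \left(\left(\frac{40}{3} + 21\right) + 4283\right) = - 7045 \left(\frac{103}{3} + 4283\right) = \left(-7045\right) \frac{12952}{3} = - \frac{91246840}{3}$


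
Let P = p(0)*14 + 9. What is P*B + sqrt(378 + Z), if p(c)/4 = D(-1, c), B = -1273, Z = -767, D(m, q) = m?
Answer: 59831 + I*sqrt(389) ≈ 59831.0 + 19.723*I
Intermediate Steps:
p(c) = -4 (p(c) = 4*(-1) = -4)
P = -47 (P = -4*14 + 9 = -56 + 9 = -47)
P*B + sqrt(378 + Z) = -47*(-1273) + sqrt(378 - 767) = 59831 + sqrt(-389) = 59831 + I*sqrt(389)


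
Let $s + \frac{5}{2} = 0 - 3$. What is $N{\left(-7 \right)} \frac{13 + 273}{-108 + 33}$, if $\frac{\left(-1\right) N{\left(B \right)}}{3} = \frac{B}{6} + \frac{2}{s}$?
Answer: $- \frac{1313}{75} \approx -17.507$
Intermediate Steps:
$s = - \frac{11}{2}$ ($s = - \frac{5}{2} + \left(0 - 3\right) = - \frac{5}{2} - 3 = - \frac{11}{2} \approx -5.5$)
$N{\left(B \right)} = \frac{12}{11} - \frac{B}{2}$ ($N{\left(B \right)} = - 3 \left(\frac{B}{6} + \frac{2}{- \frac{11}{2}}\right) = - 3 \left(B \frac{1}{6} + 2 \left(- \frac{2}{11}\right)\right) = - 3 \left(\frac{B}{6} - \frac{4}{11}\right) = - 3 \left(- \frac{4}{11} + \frac{B}{6}\right) = \frac{12}{11} - \frac{B}{2}$)
$N{\left(-7 \right)} \frac{13 + 273}{-108 + 33} = \left(\frac{12}{11} - - \frac{7}{2}\right) \frac{13 + 273}{-108 + 33} = \left(\frac{12}{11} + \frac{7}{2}\right) \frac{286}{-75} = \frac{101 \cdot 286 \left(- \frac{1}{75}\right)}{22} = \frac{101}{22} \left(- \frac{286}{75}\right) = - \frac{1313}{75}$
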